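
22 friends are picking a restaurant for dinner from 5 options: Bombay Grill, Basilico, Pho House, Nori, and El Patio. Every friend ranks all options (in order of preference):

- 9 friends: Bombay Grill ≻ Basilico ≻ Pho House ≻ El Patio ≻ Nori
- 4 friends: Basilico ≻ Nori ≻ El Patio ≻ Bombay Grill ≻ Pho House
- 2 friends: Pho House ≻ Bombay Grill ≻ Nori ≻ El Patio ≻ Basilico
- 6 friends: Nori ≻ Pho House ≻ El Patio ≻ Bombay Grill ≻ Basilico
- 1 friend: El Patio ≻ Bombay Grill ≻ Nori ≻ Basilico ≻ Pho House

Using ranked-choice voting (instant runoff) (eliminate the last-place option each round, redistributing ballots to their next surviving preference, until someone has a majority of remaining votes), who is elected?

Round 1: Bombay Grill 9, Basilico 4, Pho House 2, Nori 6, El Patio 1. Eliminate El Patio.
Round 2: Bombay Grill 10, Basilico 4, Pho House 2, Nori 6. Eliminate Pho House.
Round 3: Bombay Grill 12, Basilico 4, Nori 6. Bombay Grill has a majority.

Bombay Grill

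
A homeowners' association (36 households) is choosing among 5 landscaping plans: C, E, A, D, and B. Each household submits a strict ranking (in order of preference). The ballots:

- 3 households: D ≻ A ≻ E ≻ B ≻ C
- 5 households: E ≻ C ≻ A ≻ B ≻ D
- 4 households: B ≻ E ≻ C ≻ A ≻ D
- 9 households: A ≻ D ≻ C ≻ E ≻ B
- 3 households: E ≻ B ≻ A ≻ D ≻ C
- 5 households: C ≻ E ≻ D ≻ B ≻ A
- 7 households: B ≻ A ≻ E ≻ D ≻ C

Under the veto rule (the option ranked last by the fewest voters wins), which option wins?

E

Last-place votes: C 13, E 0, A 5, D 9, B 9.
E is ranked last by the fewest voters, so E wins.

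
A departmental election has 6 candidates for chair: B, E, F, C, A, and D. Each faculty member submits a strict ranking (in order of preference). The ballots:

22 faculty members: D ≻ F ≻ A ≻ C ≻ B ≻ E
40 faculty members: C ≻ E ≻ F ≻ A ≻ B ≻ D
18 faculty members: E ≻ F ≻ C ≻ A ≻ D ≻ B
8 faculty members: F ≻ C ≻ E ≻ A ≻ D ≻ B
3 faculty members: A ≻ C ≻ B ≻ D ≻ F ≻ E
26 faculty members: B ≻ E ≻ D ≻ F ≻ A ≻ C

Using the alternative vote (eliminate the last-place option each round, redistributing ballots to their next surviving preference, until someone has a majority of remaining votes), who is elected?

Round 1: B 26, E 18, F 8, C 40, A 3, D 22. Eliminate A.
Round 2: B 26, E 18, F 8, C 43, D 22. Eliminate F.
Round 3: B 26, E 18, C 51, D 22. Eliminate E.
Round 4: B 26, C 69, D 22. C has a majority.

C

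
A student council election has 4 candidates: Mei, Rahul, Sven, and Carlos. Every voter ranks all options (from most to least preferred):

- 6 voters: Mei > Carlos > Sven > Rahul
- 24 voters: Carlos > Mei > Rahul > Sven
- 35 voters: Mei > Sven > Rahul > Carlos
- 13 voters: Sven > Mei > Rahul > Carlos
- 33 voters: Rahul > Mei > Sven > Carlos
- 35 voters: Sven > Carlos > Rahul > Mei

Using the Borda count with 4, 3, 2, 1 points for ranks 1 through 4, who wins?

Mei: 6·4 + 24·3 + 35·4 + 13·3 + 33·3 + 35·1 = 409
Rahul: 6·1 + 24·2 + 35·2 + 13·2 + 33·4 + 35·2 = 352
Sven: 6·2 + 24·1 + 35·3 + 13·4 + 33·2 + 35·4 = 399
Carlos: 6·3 + 24·4 + 35·1 + 13·1 + 33·1 + 35·3 = 300
Mei has the highest Borda score (409).

Mei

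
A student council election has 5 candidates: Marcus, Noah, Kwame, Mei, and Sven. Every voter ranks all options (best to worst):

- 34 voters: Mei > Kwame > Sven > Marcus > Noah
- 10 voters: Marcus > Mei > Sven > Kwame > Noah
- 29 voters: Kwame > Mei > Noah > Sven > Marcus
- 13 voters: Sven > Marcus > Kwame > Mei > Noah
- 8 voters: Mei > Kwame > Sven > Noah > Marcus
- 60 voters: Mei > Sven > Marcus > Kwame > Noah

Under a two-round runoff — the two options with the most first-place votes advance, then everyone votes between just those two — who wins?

Round 1 first-place votes: Marcus 10, Noah 0, Kwame 29, Mei 102, Sven 13.
Mei and Kwame advance.
Runoff: Mei is preferred to Kwame by 112 voters; Kwame by 42.
Mei wins the runoff.

Mei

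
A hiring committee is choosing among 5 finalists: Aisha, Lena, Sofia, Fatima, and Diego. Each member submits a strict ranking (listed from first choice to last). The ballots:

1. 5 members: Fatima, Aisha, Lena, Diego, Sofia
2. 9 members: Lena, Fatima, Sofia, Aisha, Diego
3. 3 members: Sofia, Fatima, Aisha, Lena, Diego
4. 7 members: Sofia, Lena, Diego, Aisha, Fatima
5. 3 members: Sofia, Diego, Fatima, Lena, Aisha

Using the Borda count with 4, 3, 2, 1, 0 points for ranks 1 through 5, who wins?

Lena

Aisha: 5·3 + 9·1 + 3·2 + 7·1 + 3·0 = 37
Lena: 5·2 + 9·4 + 3·1 + 7·3 + 3·1 = 73
Sofia: 5·0 + 9·2 + 3·4 + 7·4 + 3·4 = 70
Fatima: 5·4 + 9·3 + 3·3 + 7·0 + 3·2 = 62
Diego: 5·1 + 9·0 + 3·0 + 7·2 + 3·3 = 28
Lena has the highest Borda score (73).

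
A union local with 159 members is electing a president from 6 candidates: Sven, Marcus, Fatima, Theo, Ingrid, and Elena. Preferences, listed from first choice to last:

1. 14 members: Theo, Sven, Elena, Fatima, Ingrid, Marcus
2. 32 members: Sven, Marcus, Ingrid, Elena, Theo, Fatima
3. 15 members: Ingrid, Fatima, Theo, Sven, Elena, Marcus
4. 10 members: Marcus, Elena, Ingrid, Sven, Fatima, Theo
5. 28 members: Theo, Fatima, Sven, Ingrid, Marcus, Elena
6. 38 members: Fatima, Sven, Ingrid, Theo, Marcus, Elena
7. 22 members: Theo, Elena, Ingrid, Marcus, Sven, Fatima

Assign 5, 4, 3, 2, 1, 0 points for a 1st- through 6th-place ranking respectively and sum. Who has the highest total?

Sven: 14·4 + 32·5 + 15·2 + 10·2 + 28·3 + 38·4 + 22·1 = 524
Marcus: 14·0 + 32·4 + 15·0 + 10·5 + 28·1 + 38·1 + 22·2 = 288
Fatima: 14·2 + 32·0 + 15·4 + 10·1 + 28·4 + 38·5 + 22·0 = 400
Theo: 14·5 + 32·1 + 15·3 + 10·0 + 28·5 + 38·2 + 22·5 = 473
Ingrid: 14·1 + 32·3 + 15·5 + 10·3 + 28·2 + 38·3 + 22·3 = 451
Elena: 14·3 + 32·2 + 15·1 + 10·4 + 28·0 + 38·0 + 22·4 = 249
Sven has the highest Borda score (524).

Sven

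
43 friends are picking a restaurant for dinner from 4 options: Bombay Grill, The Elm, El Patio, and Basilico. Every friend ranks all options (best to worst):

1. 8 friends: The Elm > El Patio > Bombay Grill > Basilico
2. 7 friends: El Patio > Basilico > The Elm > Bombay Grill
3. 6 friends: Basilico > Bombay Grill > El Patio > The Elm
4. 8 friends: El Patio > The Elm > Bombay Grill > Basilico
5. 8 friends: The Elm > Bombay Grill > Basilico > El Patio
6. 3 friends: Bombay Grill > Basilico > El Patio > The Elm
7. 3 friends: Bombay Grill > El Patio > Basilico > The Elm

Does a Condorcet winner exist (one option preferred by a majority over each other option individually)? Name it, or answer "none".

El Patio

El Patio vs Bombay Grill: 23–20 for El Patio.
El Patio vs The Elm: 27–16 for El Patio.
El Patio vs Basilico: 26–17 for El Patio.
El Patio beats every other option head-to-head.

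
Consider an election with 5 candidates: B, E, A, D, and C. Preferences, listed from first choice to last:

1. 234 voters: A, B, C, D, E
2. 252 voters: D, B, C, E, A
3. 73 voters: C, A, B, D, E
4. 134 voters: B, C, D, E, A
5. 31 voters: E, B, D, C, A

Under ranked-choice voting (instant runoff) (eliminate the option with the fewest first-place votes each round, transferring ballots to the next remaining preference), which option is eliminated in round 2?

C

Round 1: B 134, E 31, A 234, D 252, C 73. Eliminate E.
Round 2: B 165, A 234, D 252, C 73. Eliminate C.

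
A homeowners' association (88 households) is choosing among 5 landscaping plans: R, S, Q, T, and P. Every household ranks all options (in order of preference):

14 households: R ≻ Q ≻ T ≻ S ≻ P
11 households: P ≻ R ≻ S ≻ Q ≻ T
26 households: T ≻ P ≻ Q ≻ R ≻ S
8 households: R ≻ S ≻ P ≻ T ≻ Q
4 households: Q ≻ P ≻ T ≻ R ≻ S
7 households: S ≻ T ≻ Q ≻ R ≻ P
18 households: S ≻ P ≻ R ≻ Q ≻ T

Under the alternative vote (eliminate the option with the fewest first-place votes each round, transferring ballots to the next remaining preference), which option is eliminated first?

Round 1: R 22, S 25, Q 4, T 26, P 11. Eliminate Q.

Q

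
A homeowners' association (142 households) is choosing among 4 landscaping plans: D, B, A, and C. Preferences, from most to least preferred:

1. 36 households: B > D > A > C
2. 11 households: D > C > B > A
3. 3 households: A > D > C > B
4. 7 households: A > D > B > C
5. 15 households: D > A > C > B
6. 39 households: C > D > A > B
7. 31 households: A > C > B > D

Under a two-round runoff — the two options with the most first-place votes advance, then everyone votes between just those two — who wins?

A

Round 1 first-place votes: D 26, B 36, A 41, C 39.
A and C advance.
Runoff: A is preferred to C by 92 voters; C by 50.
A wins the runoff.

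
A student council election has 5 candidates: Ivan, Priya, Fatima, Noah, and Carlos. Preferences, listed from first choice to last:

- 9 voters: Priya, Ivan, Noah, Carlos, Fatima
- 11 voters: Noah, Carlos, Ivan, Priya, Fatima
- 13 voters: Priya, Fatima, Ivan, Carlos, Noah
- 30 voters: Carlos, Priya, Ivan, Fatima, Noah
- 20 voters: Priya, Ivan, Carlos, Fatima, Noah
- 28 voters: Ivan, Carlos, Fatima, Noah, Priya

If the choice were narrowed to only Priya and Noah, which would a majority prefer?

Voters preferring Priya to Noah: 72; preferring Noah to Priya: 39.
Priya wins the head-to-head.

Priya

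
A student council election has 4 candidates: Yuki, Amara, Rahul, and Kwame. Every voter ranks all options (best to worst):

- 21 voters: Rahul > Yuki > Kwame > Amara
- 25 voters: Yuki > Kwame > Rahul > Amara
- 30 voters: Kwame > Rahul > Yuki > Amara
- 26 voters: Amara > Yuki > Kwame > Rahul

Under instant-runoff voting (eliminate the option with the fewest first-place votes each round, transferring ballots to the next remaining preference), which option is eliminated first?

Rahul

Round 1: Yuki 25, Amara 26, Rahul 21, Kwame 30. Eliminate Rahul.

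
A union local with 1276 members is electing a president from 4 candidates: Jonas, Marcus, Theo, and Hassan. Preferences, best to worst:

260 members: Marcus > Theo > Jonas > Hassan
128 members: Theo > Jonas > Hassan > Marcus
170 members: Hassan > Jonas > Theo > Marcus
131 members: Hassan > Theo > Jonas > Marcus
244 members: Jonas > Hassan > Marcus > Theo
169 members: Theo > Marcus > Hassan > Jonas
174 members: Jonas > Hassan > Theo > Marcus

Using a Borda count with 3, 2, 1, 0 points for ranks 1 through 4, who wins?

Jonas

Jonas: 260·1 + 128·2 + 170·2 + 131·1 + 244·3 + 169·0 + 174·3 = 2241
Marcus: 260·3 + 128·0 + 170·0 + 131·0 + 244·1 + 169·2 + 174·0 = 1362
Theo: 260·2 + 128·3 + 170·1 + 131·2 + 244·0 + 169·3 + 174·1 = 2017
Hassan: 260·0 + 128·1 + 170·3 + 131·3 + 244·2 + 169·1 + 174·2 = 2036
Jonas has the highest Borda score (2241).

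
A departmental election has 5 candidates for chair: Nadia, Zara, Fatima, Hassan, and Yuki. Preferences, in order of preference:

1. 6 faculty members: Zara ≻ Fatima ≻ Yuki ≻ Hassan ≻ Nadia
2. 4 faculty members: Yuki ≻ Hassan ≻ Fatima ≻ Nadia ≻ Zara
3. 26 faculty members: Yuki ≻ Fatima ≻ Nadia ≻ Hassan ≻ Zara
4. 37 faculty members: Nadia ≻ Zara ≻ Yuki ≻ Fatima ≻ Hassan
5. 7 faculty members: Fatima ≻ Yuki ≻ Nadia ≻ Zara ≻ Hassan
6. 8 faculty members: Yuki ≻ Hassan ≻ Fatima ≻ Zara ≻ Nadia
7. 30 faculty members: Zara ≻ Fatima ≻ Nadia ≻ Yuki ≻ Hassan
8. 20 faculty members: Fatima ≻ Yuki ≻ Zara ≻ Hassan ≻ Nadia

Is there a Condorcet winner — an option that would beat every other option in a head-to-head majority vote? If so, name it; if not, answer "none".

Checking pairwise contests:
Fatima beats Nadia 101–37.
Nadia beats Zara 74–64.
Zara beats Fatima 73–65.
Nadia beats Hassan 100–38.
Zara beats Yuki 73–65.
Every option loses at least one head-to-head, so there is no Condorcet winner.

none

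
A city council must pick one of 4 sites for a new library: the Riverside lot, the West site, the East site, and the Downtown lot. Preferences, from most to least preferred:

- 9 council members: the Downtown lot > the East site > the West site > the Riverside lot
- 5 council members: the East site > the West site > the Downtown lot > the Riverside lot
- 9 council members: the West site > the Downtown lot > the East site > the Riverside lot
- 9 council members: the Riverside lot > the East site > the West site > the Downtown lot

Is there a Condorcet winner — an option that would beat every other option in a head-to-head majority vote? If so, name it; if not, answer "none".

none

Checking pairwise contests:
the West site beats the Riverside lot 23–9.
the East site beats the West site 23–9.
the Downtown lot beats the East site 18–14.
the West site beats the Downtown lot 23–9.
Every option loses at least one head-to-head, so there is no Condorcet winner.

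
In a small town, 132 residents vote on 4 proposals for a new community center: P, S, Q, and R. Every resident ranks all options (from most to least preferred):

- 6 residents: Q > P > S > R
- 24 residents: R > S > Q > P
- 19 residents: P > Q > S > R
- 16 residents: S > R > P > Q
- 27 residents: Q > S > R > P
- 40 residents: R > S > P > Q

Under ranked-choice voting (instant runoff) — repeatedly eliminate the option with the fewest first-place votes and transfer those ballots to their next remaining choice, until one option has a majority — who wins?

Round 1: P 19, S 16, Q 33, R 64. Eliminate S.
Round 2: P 19, Q 33, R 80. R has a majority.

R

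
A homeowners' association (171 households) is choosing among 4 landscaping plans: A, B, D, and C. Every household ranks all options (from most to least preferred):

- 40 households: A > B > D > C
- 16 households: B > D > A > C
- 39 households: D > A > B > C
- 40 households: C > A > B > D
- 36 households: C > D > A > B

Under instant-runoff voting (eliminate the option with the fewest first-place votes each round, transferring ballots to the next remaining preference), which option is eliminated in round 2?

Round 1: A 40, B 16, D 39, C 76. Eliminate B.
Round 2: A 40, D 55, C 76. Eliminate A.

A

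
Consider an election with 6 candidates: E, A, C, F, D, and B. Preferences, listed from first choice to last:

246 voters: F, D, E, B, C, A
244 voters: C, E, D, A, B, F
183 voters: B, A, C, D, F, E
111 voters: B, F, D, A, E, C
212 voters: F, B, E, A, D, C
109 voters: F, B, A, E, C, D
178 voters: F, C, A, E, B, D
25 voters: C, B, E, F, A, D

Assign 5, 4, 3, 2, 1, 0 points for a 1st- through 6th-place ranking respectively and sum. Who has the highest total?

E: 246·3 + 244·4 + 183·0 + 111·1 + 212·3 + 109·2 + 178·2 + 25·3 = 3110
A: 246·0 + 244·2 + 183·4 + 111·2 + 212·2 + 109·3 + 178·3 + 25·1 = 2752
C: 246·1 + 244·5 + 183·3 + 111·0 + 212·0 + 109·1 + 178·4 + 25·5 = 2961
F: 246·5 + 244·0 + 183·1 + 111·4 + 212·5 + 109·5 + 178·5 + 25·2 = 4402
D: 246·4 + 244·3 + 183·2 + 111·3 + 212·1 + 109·0 + 178·0 + 25·0 = 2627
B: 246·2 + 244·1 + 183·5 + 111·5 + 212·4 + 109·4 + 178·1 + 25·4 = 3768
F has the highest Borda score (4402).

F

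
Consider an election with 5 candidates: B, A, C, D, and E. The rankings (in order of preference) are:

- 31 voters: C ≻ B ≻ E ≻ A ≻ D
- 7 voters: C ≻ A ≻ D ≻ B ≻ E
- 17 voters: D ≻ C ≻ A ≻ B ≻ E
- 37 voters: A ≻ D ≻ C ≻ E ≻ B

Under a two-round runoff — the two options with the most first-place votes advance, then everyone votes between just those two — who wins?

C

Round 1 first-place votes: B 0, A 37, C 38, D 17, E 0.
C and A advance.
Runoff: C is preferred to A by 55 voters; A by 37.
C wins the runoff.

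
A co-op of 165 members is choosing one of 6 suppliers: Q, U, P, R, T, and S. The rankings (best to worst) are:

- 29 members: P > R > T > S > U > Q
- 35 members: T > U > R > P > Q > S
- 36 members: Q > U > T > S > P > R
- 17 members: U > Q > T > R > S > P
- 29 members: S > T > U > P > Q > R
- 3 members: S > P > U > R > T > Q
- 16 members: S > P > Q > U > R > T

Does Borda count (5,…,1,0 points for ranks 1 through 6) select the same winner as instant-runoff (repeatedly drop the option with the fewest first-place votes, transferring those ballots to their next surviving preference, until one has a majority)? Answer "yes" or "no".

Borda — scores: Q 360, U 526, P 385, R 277, T 540, S 387. Winner: T.
Instant-runoff — R1 Q 36, U 17, P 29, R 0, T 35, S 48 (R out); R2 Q 36, U 17, P 29, T 35, S 48 (U out); R3 Q 53, P 29, T 35, S 48 (P out); R4 Q 53, T 64, S 48 (S out); R5 Q 69, T 96 (T winner). Winner: T.
The two methods agree.

yes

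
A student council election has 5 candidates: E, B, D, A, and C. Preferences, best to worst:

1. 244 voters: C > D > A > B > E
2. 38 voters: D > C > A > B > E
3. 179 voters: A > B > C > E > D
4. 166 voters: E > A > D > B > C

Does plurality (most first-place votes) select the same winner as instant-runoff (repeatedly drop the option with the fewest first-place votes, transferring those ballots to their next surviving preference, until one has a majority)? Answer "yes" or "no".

Plurality — first-place votes: E 166, B 0, D 38, A 179, C 244. Winner: C.
Instant-runoff — R1 E 166, B 0, D 38, A 179, C 244 (B out); R2 E 166, D 38, A 179, C 244 (D out); R3 E 166, A 179, C 282 (E out); R4 A 345, C 282 (A winner). Winner: A.
The two methods disagree.

no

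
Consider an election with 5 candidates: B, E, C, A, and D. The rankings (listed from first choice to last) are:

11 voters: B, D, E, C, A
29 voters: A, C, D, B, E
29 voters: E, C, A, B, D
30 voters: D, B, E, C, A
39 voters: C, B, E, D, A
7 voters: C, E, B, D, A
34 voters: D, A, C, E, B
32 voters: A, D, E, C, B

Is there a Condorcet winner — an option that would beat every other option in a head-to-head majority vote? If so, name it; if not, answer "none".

D vs B: 125–86 for D.
D vs E: 136–75 for D.
D vs C: 107–104 for D.
D vs A: 121–90 for D.
D beats every other option head-to-head.

D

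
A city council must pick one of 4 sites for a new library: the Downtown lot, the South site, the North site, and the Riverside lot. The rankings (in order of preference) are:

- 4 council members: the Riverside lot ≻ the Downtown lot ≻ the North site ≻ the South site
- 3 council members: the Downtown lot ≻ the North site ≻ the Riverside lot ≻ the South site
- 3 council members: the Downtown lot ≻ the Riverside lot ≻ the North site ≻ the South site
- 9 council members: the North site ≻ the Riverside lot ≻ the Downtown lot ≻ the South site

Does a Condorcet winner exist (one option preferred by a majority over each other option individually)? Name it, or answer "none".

none

Checking pairwise contests:
the Riverside lot beats the Downtown lot 13–6.
the Downtown lot beats the South site 19–0.
the Downtown lot beats the North site 10–9.
the North site beats the Riverside lot 12–7.
Every option loses at least one head-to-head, so there is no Condorcet winner.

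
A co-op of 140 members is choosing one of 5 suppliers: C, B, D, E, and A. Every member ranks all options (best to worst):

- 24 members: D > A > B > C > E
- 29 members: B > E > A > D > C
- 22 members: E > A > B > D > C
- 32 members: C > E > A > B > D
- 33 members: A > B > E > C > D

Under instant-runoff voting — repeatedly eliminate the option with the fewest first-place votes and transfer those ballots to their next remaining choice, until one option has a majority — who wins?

Round 1: C 32, B 29, D 24, E 22, A 33. Eliminate E.
Round 2: C 32, B 29, D 24, A 55. Eliminate D.
Round 3: C 32, B 29, A 79. A has a majority.

A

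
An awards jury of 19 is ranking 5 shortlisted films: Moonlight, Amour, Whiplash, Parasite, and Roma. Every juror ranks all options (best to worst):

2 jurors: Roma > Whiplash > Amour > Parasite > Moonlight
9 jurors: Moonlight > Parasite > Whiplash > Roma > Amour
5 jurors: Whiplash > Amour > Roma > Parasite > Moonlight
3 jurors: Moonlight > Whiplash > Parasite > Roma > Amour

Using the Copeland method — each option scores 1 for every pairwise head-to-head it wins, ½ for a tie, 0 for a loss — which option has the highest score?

Moonlight: beats Amour, Whiplash, Parasite, and Roma → score 4.
Amour: loses to Moonlight, Whiplash, Parasite, and Roma → score 0.
Whiplash: beats Amour, Parasite, and Roma; loses to Moonlight → score 3.
Parasite: beats Amour and Roma; loses to Moonlight and Whiplash → score 2.
Roma: beats Amour; loses to Moonlight, Whiplash, and Parasite → score 1.
Moonlight has the best pairwise record.

Moonlight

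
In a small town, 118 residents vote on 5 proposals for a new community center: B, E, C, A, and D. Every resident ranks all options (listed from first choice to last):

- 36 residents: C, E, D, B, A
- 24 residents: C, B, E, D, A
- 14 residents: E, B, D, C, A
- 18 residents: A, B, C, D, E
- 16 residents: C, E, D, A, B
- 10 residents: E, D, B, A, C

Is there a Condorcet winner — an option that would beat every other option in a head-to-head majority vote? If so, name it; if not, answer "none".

C vs B: 76–42 for C.
C vs E: 94–24 for C.
C vs A: 90–28 for C.
C vs D: 94–24 for C.
C beats every other option head-to-head.

C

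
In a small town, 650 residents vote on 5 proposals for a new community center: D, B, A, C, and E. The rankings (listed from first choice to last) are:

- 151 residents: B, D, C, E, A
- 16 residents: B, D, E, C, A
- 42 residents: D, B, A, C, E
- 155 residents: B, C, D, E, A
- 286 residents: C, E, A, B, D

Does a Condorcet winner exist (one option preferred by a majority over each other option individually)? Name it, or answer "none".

B vs D: 608–42 for B.
B vs A: 364–286 for B.
B vs C: 364–286 for B.
B vs E: 364–286 for B.
B beats every other option head-to-head.

B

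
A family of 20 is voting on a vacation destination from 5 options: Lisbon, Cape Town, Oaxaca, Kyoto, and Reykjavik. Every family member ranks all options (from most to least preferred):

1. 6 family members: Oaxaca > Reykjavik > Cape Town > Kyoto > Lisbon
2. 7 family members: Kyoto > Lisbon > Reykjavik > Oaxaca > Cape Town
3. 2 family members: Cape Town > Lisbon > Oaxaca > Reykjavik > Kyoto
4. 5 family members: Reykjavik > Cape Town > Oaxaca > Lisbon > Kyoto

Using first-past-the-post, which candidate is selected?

First-place votes: Lisbon 0, Cape Town 2, Oaxaca 6, Kyoto 7, Reykjavik 5.
Kyoto has the most first-place votes.

Kyoto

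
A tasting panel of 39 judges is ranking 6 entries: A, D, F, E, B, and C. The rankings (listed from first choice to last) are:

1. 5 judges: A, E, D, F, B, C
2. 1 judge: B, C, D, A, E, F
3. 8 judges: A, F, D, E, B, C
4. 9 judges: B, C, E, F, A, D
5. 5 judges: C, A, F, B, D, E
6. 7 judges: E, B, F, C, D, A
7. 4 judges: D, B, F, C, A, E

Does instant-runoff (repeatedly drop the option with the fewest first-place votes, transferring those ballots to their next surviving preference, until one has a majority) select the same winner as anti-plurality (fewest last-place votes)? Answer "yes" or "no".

yes

Instant-runoff — R1 A 13, D 4, F 0, E 7, B 10, C 5 (F out); R2 A 13, D 4, E 7, B 10, C 5 (D out); R3 A 13, E 7, B 14, C 5 (C out); R4 A 18, E 7, B 14 (E out); R5 A 18, B 21 (B winner). Winner: B.
Anti-plurality — last-place votes: A 7, D 9, F 1, E 9, B 0, C 13. Winner: B.
The two methods agree.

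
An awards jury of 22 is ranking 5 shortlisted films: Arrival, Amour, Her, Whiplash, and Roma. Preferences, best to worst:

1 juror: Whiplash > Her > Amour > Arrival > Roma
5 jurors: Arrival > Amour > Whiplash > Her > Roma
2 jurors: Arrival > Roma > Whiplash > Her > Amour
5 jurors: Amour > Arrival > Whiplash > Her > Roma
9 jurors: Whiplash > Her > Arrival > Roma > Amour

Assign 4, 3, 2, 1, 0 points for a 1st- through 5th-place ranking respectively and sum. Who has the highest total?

Arrival: 1·1 + 5·4 + 2·4 + 5·3 + 9·2 = 62
Amour: 1·2 + 5·3 + 2·0 + 5·4 + 9·0 = 37
Her: 1·3 + 5·1 + 2·1 + 5·1 + 9·3 = 42
Whiplash: 1·4 + 5·2 + 2·2 + 5·2 + 9·4 = 64
Roma: 1·0 + 5·0 + 2·3 + 5·0 + 9·1 = 15
Whiplash has the highest Borda score (64).

Whiplash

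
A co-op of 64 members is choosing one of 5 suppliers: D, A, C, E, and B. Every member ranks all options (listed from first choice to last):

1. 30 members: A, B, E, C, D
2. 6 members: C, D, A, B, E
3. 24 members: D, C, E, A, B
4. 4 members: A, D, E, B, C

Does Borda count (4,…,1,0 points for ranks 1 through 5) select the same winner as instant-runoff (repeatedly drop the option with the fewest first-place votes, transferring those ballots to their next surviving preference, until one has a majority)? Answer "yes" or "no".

Borda — scores: D 126, A 172, C 126, E 116, B 100. Winner: A.
Instant-runoff — R1 D 24, A 34, C 6, E 0, B 0 (A winner). Winner: A.
The two methods agree.

yes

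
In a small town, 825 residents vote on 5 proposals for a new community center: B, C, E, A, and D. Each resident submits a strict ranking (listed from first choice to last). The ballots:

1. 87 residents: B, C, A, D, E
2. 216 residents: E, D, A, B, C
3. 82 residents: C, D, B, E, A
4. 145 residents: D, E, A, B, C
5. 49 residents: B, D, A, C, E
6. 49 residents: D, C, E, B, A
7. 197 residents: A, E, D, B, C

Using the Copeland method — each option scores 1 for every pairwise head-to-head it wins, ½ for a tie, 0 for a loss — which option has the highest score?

B: beats C; loses to E, A, and D → score 1.
C: loses to B, E, A, and D → score 0.
E: beats B, C, A, and D → score 4.
A: beats B and C; loses to E and D → score 2.
D: beats B, C, and A; loses to E → score 3.
E has the best pairwise record.

E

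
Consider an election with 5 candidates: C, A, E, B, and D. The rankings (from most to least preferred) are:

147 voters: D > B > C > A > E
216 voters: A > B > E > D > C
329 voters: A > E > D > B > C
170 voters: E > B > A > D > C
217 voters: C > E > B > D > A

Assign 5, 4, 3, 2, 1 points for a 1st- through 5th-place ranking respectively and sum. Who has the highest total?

E

C: 147·3 + 216·1 + 329·1 + 170·1 + 217·5 = 2241
A: 147·2 + 216·5 + 329·5 + 170·3 + 217·1 = 3746
E: 147·1 + 216·3 + 329·4 + 170·5 + 217·4 = 3829
B: 147·4 + 216·4 + 329·2 + 170·4 + 217·3 = 3441
D: 147·5 + 216·2 + 329·3 + 170·2 + 217·2 = 2928
E has the highest Borda score (3829).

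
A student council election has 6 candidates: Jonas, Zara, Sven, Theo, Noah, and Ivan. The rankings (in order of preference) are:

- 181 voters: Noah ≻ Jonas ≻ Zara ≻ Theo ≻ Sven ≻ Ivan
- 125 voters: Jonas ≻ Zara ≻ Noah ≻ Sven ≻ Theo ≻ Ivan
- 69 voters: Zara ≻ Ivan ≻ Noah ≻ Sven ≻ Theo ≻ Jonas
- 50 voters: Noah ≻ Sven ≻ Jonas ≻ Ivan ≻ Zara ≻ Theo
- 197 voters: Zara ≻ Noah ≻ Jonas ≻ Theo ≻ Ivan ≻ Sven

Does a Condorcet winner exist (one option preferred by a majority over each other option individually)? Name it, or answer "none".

none

Checking pairwise contests:
Noah beats Jonas 497–125.
Jonas beats Zara 356–266.
Jonas beats Sven 503–119.
Jonas beats Theo 553–69.
Zara beats Noah 391–231.
Jonas beats Ivan 553–69.
Every option loses at least one head-to-head, so there is no Condorcet winner.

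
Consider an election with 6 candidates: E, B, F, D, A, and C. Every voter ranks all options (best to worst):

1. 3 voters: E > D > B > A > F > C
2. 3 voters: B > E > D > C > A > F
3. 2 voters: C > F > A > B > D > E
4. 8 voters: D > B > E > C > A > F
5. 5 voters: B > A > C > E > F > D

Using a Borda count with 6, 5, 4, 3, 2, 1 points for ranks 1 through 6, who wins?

B

E: 3·6 + 3·5 + 2·1 + 8·4 + 5·3 = 82
B: 3·4 + 3·6 + 2·3 + 8·5 + 5·6 = 106
F: 3·2 + 3·1 + 2·5 + 8·1 + 5·2 = 37
D: 3·5 + 3·4 + 2·2 + 8·6 + 5·1 = 84
A: 3·3 + 3·2 + 2·4 + 8·2 + 5·5 = 64
C: 3·1 + 3·3 + 2·6 + 8·3 + 5·4 = 68
B has the highest Borda score (106).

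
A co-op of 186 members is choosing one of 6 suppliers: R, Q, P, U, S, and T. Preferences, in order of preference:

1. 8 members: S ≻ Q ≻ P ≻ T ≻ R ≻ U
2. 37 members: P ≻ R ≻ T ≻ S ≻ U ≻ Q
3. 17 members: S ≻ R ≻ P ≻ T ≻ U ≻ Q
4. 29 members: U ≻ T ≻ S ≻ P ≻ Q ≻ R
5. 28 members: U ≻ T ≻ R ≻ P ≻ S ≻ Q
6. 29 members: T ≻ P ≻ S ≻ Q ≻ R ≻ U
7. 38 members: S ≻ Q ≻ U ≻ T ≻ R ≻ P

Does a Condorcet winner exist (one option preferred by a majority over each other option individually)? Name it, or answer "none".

Checking pairwise contests:
Q beats R 104–82.
P beats Q 140–46.
U beats P 95–91.
S beats U 129–57.
P beats S 94–92.
U beats T 95–91.
Every option loses at least one head-to-head, so there is no Condorcet winner.

none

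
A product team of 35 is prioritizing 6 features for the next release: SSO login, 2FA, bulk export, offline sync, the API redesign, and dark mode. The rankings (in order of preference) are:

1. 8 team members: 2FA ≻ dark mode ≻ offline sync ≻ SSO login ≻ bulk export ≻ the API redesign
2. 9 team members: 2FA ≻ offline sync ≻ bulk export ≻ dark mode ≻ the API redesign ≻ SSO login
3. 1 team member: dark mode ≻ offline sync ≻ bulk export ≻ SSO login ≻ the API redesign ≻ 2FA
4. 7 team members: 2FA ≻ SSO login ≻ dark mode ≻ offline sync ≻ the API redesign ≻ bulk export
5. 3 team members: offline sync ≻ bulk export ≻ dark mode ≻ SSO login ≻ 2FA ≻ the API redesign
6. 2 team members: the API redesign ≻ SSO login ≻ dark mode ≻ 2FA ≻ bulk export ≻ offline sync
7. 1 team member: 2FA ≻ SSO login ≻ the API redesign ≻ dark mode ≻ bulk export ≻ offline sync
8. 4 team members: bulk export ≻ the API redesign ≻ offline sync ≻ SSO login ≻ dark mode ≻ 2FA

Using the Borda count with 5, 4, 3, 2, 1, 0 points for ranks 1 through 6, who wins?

2FA

SSO login: 8·2 + 9·0 + 1·2 + 7·4 + 3·2 + 2·4 + 1·4 + 4·2 = 72
2FA: 8·5 + 9·5 + 1·0 + 7·5 + 3·1 + 2·2 + 1·5 + 4·0 = 132
bulk export: 8·1 + 9·3 + 1·3 + 7·0 + 3·4 + 2·1 + 1·1 + 4·5 = 73
offline sync: 8·3 + 9·4 + 1·4 + 7·2 + 3·5 + 2·0 + 1·0 + 4·3 = 105
the API redesign: 8·0 + 9·1 + 1·1 + 7·1 + 3·0 + 2·5 + 1·3 + 4·4 = 46
dark mode: 8·4 + 9·2 + 1·5 + 7·3 + 3·3 + 2·3 + 1·2 + 4·1 = 97
2FA has the highest Borda score (132).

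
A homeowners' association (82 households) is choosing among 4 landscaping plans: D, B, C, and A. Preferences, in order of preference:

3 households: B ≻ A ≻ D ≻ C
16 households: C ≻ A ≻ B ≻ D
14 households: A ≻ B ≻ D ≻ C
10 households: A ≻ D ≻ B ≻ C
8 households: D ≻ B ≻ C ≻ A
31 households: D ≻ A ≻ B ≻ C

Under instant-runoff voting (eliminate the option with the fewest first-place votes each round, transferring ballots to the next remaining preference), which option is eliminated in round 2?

Round 1: D 39, B 3, C 16, A 24. Eliminate B.
Round 2: D 39, C 16, A 27. Eliminate C.

C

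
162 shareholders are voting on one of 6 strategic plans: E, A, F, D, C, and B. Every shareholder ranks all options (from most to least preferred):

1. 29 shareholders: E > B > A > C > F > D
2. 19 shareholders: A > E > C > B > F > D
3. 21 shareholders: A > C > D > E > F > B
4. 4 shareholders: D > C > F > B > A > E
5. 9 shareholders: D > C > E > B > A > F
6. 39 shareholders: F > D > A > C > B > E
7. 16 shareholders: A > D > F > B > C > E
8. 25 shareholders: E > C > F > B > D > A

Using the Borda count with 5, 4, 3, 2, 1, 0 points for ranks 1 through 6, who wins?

E: 29·5 + 19·4 + 21·2 + 4·0 + 9·3 + 39·0 + 16·0 + 25·5 = 415
A: 29·3 + 19·5 + 21·5 + 4·1 + 9·1 + 39·3 + 16·5 + 25·0 = 497
F: 29·1 + 19·1 + 21·1 + 4·3 + 9·0 + 39·5 + 16·3 + 25·3 = 399
D: 29·0 + 19·0 + 21·3 + 4·5 + 9·5 + 39·4 + 16·4 + 25·1 = 373
C: 29·2 + 19·3 + 21·4 + 4·4 + 9·4 + 39·2 + 16·1 + 25·4 = 445
B: 29·4 + 19·2 + 21·0 + 4·2 + 9·2 + 39·1 + 16·2 + 25·2 = 301
A has the highest Borda score (497).

A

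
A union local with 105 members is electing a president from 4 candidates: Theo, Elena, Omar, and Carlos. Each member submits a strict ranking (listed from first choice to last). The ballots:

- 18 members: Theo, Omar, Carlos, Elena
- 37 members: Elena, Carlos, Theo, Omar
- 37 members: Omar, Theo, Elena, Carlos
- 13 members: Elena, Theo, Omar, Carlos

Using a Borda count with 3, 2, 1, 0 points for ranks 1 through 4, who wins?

Theo: 18·3 + 37·1 + 37·2 + 13·2 = 191
Elena: 18·0 + 37·3 + 37·1 + 13·3 = 187
Omar: 18·2 + 37·0 + 37·3 + 13·1 = 160
Carlos: 18·1 + 37·2 + 37·0 + 13·0 = 92
Theo has the highest Borda score (191).

Theo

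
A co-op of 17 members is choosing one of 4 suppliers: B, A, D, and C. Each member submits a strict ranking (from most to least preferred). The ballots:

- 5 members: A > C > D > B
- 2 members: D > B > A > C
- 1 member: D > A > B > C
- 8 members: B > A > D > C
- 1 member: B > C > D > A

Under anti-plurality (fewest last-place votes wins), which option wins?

D

Last-place votes: B 5, A 1, D 0, C 11.
D is ranked last by the fewest voters, so D wins.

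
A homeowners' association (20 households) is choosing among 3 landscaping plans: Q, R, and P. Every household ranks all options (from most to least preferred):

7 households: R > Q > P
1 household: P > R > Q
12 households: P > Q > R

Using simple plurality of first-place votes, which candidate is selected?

P

First-place votes: Q 0, R 7, P 13.
P has the most first-place votes.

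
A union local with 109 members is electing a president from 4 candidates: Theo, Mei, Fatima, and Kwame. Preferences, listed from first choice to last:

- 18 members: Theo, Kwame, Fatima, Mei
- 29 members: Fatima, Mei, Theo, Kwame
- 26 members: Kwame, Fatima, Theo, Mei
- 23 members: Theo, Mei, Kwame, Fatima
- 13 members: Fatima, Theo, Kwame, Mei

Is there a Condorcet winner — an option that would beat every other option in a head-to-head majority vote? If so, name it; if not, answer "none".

none

Checking pairwise contests:
Fatima beats Theo 68–41.
Theo beats Mei 80–29.
Kwame beats Fatima 67–42.
Theo beats Kwame 83–26.
Every option loses at least one head-to-head, so there is no Condorcet winner.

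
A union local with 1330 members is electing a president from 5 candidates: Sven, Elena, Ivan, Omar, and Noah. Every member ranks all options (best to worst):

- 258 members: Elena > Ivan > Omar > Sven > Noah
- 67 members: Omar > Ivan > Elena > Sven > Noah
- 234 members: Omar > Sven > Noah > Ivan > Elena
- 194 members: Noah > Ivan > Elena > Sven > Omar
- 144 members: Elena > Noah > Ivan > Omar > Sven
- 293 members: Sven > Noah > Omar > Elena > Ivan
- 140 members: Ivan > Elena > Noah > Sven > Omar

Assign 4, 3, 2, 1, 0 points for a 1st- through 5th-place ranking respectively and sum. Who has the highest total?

Sven: 258·1 + 67·1 + 234·3 + 194·1 + 144·0 + 293·4 + 140·1 = 2533
Elena: 258·4 + 67·2 + 234·0 + 194·2 + 144·4 + 293·1 + 140·3 = 2843
Ivan: 258·3 + 67·3 + 234·1 + 194·3 + 144·2 + 293·0 + 140·4 = 2639
Omar: 258·2 + 67·4 + 234·4 + 194·0 + 144·1 + 293·2 + 140·0 = 2450
Noah: 258·0 + 67·0 + 234·2 + 194·4 + 144·3 + 293·3 + 140·2 = 2835
Elena has the highest Borda score (2843).

Elena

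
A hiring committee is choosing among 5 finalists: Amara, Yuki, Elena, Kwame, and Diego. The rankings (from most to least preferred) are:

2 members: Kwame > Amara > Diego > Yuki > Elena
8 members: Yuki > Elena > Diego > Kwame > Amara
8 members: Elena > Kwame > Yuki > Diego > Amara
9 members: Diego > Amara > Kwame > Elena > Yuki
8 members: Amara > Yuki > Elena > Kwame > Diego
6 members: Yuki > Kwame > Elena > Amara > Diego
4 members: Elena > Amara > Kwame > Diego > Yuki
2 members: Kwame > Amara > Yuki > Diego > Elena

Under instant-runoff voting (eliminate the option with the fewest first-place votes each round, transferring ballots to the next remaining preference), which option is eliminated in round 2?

Round 1: Amara 8, Yuki 14, Elena 12, Kwame 4, Diego 9. Eliminate Kwame.
Round 2: Amara 12, Yuki 14, Elena 12, Diego 9. Eliminate Diego.

Diego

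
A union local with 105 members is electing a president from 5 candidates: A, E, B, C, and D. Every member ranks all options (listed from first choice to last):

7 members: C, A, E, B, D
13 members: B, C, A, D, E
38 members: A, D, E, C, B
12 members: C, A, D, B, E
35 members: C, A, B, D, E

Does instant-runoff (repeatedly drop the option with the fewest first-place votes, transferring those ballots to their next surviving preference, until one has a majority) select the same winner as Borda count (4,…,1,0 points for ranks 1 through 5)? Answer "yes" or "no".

no

Instant-runoff — R1 A 38, E 0, B 13, C 54, D 0 (C winner). Winner: C.
Borda — scores: A 340, E 90, B 141, C 293, D 186. Winner: A.
The two methods disagree.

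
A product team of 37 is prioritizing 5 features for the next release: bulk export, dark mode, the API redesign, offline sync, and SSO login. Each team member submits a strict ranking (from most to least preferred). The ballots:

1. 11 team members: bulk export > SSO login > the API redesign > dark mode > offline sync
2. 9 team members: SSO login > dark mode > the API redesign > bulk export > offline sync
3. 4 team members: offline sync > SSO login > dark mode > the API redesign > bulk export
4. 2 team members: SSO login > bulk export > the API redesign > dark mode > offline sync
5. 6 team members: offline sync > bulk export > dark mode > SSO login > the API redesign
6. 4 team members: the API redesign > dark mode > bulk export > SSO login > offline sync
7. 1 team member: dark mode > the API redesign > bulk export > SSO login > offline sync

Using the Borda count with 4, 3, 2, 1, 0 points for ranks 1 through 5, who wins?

SSO login

bulk export: 11·4 + 9·1 + 4·0 + 2·3 + 6·3 + 4·2 + 1·2 = 87
dark mode: 11·1 + 9·3 + 4·2 + 2·1 + 6·2 + 4·3 + 1·4 = 76
the API redesign: 11·2 + 9·2 + 4·1 + 2·2 + 6·0 + 4·4 + 1·3 = 67
offline sync: 11·0 + 9·0 + 4·4 + 2·0 + 6·4 + 4·0 + 1·0 = 40
SSO login: 11·3 + 9·4 + 4·3 + 2·4 + 6·1 + 4·1 + 1·1 = 100
SSO login has the highest Borda score (100).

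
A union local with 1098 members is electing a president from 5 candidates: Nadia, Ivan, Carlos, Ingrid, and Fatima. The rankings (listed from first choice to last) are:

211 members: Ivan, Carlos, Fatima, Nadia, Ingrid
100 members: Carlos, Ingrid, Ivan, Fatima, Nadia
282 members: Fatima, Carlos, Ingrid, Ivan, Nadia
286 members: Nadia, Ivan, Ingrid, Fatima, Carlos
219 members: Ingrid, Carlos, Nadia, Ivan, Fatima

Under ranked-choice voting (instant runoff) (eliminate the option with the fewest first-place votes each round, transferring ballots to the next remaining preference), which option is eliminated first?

Round 1: Nadia 286, Ivan 211, Carlos 100, Ingrid 219, Fatima 282. Eliminate Carlos.

Carlos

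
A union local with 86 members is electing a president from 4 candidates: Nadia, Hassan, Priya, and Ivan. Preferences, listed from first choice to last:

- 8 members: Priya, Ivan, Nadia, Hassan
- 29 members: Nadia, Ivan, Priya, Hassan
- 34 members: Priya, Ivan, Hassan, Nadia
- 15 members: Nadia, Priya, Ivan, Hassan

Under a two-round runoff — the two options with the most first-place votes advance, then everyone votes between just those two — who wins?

Round 1 first-place votes: Nadia 44, Hassan 0, Priya 42, Ivan 0.
Nadia and Priya advance.
Runoff: Nadia is preferred to Priya by 44 voters; Priya by 42.
Nadia wins the runoff.

Nadia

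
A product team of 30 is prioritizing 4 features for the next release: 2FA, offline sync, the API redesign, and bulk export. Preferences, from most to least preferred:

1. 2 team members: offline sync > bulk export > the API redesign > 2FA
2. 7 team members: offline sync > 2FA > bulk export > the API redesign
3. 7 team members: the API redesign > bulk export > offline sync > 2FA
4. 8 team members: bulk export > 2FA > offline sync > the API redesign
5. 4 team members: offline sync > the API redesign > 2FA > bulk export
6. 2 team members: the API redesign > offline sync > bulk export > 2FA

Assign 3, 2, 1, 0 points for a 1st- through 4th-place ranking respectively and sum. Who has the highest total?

2FA: 2·0 + 7·2 + 7·0 + 8·2 + 4·1 + 2·0 = 34
offline sync: 2·3 + 7·3 + 7·1 + 8·1 + 4·3 + 2·2 = 58
the API redesign: 2·1 + 7·0 + 7·3 + 8·0 + 4·2 + 2·3 = 37
bulk export: 2·2 + 7·1 + 7·2 + 8·3 + 4·0 + 2·1 = 51
offline sync has the highest Borda score (58).

offline sync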